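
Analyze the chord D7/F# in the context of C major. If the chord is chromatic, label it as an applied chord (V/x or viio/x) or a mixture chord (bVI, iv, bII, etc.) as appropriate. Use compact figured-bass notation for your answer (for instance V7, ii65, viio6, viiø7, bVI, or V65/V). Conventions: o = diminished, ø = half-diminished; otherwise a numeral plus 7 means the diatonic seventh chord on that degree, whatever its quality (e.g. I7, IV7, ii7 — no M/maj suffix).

The pitches D-F#-A-C form a dominant seventh chord rooted on D.
D is not a diatonic chord root with this quality in C major, but it lies a perfect fifth above G (V), so the chord functions as an applied dominant of V.
With F# in the bass the chord is in first inversion, so the figured bass is 65.

V65/V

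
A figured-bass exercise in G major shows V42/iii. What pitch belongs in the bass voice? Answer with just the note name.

E

The applied chord V42/iii is rooted on F#: F#-A#-C#-E.
The figure 42 means third inversion — the seventh is in the bass.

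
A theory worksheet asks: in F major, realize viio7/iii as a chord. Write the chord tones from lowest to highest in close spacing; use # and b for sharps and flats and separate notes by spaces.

The slash marks an applied leading-tone chord: viio of iii. In F major, iii is A, so the leading tone to it is G#, a half step below.
Building a fully diminished seventh chord on G# gives G#-B-D-F.

G# B D F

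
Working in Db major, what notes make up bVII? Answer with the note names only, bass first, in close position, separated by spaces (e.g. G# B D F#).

Cb Eb Gb

Scale degree 7 in Db major is C; lowering it a half step gives Cb. bVII is a major triad on the lowered seventh degree (the subtonic), borrowed from the parallel minor.
So the chord is Cb-Eb-Gb, a major triad.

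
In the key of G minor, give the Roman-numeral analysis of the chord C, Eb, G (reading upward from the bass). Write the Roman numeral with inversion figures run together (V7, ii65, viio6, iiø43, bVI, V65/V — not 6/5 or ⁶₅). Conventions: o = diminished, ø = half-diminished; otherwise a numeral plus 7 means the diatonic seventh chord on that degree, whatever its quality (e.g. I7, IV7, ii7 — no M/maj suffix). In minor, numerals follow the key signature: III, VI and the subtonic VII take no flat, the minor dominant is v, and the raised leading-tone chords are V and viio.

iv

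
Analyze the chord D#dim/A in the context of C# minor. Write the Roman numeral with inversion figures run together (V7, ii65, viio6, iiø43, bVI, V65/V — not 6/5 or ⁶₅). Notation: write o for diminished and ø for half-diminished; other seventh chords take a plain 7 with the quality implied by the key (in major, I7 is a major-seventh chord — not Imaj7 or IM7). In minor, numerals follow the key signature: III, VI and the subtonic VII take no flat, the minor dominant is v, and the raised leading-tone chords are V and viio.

iio64

Stacked in thirds the chord is D#-F#-A: a diminished triad on D#.
D# is scale degree 2 in C# minor, and a diminished triad on that degree is written iio.
With A in the bass the chord is in second inversion, so the figured bass is 64.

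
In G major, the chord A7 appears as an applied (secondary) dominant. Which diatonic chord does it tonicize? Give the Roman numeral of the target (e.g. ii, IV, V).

V

The chord is a dominant seventh chord on A.
A dominant resolves down a perfect fifth: A → D. In G major, D is scale degree 5, i.e. V.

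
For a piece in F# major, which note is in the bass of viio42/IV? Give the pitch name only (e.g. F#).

G

The applied chord viio42/IV is rooted on A#: A#-C#-E-G.
The figure 42 means third inversion — the seventh is in the bass.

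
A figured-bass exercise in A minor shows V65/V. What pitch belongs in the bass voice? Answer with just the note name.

D#

The applied chord V65/V is rooted on B: B-D#-F#-A.
The figure 65 means first inversion — the third is in the bass.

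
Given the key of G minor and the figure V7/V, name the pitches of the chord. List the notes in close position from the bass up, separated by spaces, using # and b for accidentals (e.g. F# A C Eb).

A C# E G

V7/V is a secondary dominant — the dominant seventh of V. V in G minor is D, so the applied chord's root is A, a perfect fifth above.
Building a dominant seventh chord on A gives A-C#-E-G.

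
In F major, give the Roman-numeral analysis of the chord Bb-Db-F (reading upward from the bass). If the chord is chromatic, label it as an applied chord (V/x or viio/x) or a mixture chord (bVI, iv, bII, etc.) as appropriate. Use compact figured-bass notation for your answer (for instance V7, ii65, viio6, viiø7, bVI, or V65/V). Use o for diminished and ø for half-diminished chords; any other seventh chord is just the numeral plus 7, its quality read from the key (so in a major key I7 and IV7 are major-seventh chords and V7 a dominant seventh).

The pitches Bb-Db-F form a minor triad rooted on Bb.
Bb is the fourth degree of F major. This is the minor subdominant, borrowed from the parallel minor.

iv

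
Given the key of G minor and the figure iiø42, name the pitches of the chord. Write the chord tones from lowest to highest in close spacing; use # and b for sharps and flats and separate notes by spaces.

G A C Eb

The numeral's case and figure indicate a half-diminished seventh chord. In G minor its root, scale degree 2, is A.
That chord is spelled A-C-Eb-G.
With the 42 figure the chord is in third inversion; from the bass G upward in close position it reads G-A-C-Eb.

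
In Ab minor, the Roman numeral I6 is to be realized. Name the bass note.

C

I in Ab minor has root Ab; the chord is Ab-C-Eb.
The figure 6 means first inversion — the third is in the bass.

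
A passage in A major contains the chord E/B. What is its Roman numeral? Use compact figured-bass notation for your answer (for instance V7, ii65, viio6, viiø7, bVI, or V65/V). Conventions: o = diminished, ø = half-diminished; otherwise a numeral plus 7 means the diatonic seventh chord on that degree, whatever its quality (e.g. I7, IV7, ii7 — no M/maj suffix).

V64

The pitches E-G#-B form a major triad rooted on E.
E is scale degree 5 in A major, and a major triad on that degree is written V.
With B in the bass the chord is in second inversion, so the figured bass is 64.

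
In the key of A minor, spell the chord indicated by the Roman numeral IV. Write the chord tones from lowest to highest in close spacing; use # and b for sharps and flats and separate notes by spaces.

Scale degree 4 in A minor is D; here the chord built on it is altered to a major triad. IV is the major subdominant, borrowed from the parallel major.
So the chord is D-F#-A, a major triad.

D F# A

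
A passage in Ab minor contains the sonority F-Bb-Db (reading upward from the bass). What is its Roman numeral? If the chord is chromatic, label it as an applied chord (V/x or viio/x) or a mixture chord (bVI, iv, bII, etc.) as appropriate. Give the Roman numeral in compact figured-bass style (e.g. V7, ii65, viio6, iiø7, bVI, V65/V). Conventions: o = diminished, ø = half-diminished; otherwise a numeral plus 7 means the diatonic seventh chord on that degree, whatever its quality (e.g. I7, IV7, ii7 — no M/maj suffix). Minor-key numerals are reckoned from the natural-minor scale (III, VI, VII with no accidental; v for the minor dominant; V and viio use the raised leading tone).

ii64

Stacked in thirds the chord is Bb-Db-F: a minor triad on Bb.
Bb is the second degree of Ab minor. This is the minor supertonic, borrowed from the parallel major (the Dorian ii).
With F in the bass the chord is in second inversion, so the figured bass is 64.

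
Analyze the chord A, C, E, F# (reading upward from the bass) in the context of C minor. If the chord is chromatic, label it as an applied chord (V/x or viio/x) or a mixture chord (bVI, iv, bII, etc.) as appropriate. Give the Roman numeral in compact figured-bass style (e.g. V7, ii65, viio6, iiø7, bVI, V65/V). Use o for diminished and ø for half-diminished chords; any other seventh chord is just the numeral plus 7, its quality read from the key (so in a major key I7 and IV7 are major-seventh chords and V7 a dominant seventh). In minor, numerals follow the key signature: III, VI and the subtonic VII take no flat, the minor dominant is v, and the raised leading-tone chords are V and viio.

The pitches F#-A-C-E form a half-diminished seventh chord rooted on F#.
F# sits a half step below G (V in C minor); a diminished chord there is the applied leading-tone chord of V.
With A in the bass the chord is in first inversion, so the figured bass is 65.

viiø65/V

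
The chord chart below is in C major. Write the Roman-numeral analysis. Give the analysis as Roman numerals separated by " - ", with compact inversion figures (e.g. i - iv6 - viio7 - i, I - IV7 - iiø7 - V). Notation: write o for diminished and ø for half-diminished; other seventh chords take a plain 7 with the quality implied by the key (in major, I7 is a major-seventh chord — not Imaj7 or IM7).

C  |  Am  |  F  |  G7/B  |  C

I - vi - IV - V65 - I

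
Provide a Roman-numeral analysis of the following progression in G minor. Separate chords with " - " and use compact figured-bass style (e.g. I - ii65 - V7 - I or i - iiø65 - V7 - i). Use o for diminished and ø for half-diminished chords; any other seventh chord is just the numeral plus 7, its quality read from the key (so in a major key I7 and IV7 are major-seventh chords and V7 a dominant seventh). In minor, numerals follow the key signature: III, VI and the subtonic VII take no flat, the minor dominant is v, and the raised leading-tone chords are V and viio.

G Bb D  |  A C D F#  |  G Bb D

i - V43 - i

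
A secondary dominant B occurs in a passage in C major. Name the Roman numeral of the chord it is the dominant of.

iii

The chord is a major triad on B.
A dominant resolves down a perfect fifth: B → E. In C major, E is scale degree 3, i.e. iii.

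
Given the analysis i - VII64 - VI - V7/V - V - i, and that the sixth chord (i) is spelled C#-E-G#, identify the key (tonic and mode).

C# minor

The anchor chord is a minor triad on C#, labeled i.
If C# is scale degree 1 and the mode makes that degree carry a minor triad, the tonic is C# and the mode is minor.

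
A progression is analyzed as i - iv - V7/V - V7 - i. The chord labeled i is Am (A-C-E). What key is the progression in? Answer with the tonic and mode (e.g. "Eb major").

i is given as A-C-E — a minor triad with root A.
If A is scale degree 1 and the mode makes that degree carry a minor triad, the tonic is A and the mode is minor.

A minor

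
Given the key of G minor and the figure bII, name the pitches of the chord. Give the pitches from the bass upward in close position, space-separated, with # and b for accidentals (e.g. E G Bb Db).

bII is the Neapolitan chord — a major triad on the lowered second degree. In G minor that root is Ab.
So the chord is Ab-C-Eb, a major triad.

Ab C Eb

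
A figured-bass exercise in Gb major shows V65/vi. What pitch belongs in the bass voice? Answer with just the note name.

D

The applied chord V65/vi is rooted on Bb: Bb-D-F-Ab.
The figure 65 means first inversion — the third is in the bass.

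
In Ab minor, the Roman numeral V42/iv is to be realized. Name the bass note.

The applied chord V42/iv is rooted on Ab: Ab-C-Eb-Gb.
The figure 42 means third inversion — the seventh is in the bass.

Gb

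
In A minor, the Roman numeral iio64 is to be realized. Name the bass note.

F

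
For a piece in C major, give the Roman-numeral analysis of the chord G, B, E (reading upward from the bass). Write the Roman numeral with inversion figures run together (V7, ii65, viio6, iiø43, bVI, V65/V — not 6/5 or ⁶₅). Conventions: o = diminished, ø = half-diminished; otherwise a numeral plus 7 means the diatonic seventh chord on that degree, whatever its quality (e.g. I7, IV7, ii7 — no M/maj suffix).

iii6

Stacked in thirds the chord is E-G-B: a minor triad on E.
E is scale degree 3 in C major, and a minor triad on that degree is written iii.
With G in the bass the chord is in first inversion, so the figured bass is 6.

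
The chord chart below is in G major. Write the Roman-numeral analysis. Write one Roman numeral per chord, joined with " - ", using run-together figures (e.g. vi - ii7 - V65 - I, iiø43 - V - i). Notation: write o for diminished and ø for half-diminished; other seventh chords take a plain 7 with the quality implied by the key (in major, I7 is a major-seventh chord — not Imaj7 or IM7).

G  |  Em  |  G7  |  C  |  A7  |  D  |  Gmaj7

I - vi - V7/IV - IV - V7/V - V - I7

G has root G, degree 1 in G major, so I.
Em: root E is the submediant; minor triad there is vi.
G7 is the secondary dominant of IV (dominant seventh chord on G): V7/IV.
C: major triad on C = scale degree 4 → IV.
A7: a dominant seventh chord on A, the applied dominant of V → V7/V.
D: root D is the dominant; major triad there is V.
Gmaj7 has root G, degree 1 in G major, so I7.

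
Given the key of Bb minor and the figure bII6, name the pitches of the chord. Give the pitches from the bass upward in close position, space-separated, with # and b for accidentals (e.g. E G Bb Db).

Eb Gb Cb

bII6 is the Neapolitan sixth — a major triad on the lowered second degree, here in its customary first inversion. In Bb minor that root is Cb.
So the chord is Cb-Eb-Gb.
The figured bass 6 indicates first inversion, placing the third (Eb) in the bass: Eb-Gb-Cb.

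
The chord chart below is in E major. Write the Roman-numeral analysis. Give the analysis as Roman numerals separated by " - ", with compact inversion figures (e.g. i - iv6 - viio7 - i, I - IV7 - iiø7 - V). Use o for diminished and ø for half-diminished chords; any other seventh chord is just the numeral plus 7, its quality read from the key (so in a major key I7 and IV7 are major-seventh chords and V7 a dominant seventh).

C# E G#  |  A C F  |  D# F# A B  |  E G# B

vi - bII6 - V65 - I

C#-E-G#: minor triad on C# = scale degree 6 → vi.
A-C-F: F with this quality isn't in the key; a major triad on b2 is the Neapolitan sixth, bII6 (third, A, in the bass — hence the 6).
D#-F#-A-B: dominant seventh chord on B = scale degree 5 → V65.
E-G#-B has root E, degree 1 in E major, so I.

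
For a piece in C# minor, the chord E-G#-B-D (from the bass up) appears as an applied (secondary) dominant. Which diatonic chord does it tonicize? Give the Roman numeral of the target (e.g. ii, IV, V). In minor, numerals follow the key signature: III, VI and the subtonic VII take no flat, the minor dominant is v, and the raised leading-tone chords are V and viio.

VI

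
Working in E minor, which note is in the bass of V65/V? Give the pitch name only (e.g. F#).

A#

The applied chord V65/V is rooted on F#: F#-A#-C#-E.
The figure 65 means first inversion — the third is in the bass.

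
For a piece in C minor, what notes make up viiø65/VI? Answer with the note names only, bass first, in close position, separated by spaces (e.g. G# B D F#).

The slash marks an applied leading-tone chord: viio of VI. In C minor, VI is Ab, so the leading tone to it is G, a half step below.
Building a half-diminished seventh chord on G gives G-Bb-Db-F.
With the 65 figure the chord is in first inversion; from the bass Bb upward in close position it reads Bb-Db-F-G.

Bb Db F G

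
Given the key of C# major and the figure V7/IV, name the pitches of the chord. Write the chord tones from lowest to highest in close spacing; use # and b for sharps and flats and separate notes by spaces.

The slash means an applied dominant: we want the dominant of IV. In C# major, IV is F# major, and its dominant is built on C#.
Building a dominant seventh chord on C# gives C#-E#-G#-B.

C# E# G# B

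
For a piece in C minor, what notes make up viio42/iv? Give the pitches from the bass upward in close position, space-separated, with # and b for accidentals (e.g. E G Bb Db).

The slash marks an applied leading-tone chord: viio of iv. In C minor, iv is F, so the leading tone to it is E, a half step below.
Building a fully diminished seventh chord on E gives E-G-Bb-Db.
The figured bass 42 indicates third inversion, placing the seventh (Db) in the bass: Db-E-G-Bb.

Db E G Bb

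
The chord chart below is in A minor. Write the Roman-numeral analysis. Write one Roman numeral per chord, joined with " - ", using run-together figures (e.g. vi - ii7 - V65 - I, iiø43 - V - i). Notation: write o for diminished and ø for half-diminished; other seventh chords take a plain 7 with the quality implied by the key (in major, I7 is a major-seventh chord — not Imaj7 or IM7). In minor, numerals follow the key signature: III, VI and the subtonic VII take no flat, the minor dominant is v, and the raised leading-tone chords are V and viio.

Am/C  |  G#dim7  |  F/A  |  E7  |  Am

i6 - viio7 - VI6 - V7 - i

Am/C: root A is the tonic; minor triad there is i6.
G#dim7 has root G#, degree 7 in A minor, so viio7.
F/A has root F, degree 6 in A minor, so VI6.
E7 has root E, degree 5 in A minor, so V7.
Am: minor triad on A = scale degree 1 → i.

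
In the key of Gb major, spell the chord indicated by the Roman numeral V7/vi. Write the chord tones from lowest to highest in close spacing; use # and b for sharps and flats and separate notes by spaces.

The slash means an applied dominant: we want the dominant of vi. In Gb major, vi is Eb minor, and its dominant is built on Bb.
Building a dominant seventh chord on Bb gives Bb-D-F-Ab.

Bb D F Ab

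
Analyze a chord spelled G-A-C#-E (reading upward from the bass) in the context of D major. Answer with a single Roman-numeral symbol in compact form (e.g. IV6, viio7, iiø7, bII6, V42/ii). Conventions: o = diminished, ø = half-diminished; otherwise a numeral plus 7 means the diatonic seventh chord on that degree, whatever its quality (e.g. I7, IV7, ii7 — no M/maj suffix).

V42

The pitches A-C#-E-G form a dominant seventh chord rooted on A.
A is scale degree 5 in D major, and a dominant seventh chord on that degree is written V7.
With G in the bass the chord is in third inversion, so the figured bass is 42.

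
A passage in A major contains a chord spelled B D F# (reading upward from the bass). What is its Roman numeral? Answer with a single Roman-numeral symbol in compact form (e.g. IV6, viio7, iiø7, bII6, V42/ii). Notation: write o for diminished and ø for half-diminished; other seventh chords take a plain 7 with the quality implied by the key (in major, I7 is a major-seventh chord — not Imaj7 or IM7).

ii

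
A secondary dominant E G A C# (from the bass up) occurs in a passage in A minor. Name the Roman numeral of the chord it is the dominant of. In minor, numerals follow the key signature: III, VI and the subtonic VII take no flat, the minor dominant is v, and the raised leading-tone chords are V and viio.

iv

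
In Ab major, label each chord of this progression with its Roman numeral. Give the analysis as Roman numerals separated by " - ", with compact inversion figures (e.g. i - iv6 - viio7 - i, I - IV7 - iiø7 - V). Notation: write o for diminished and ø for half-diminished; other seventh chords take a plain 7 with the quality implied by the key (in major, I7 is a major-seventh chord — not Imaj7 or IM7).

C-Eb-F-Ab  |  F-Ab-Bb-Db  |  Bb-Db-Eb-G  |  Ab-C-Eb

C-Eb-F-Ab: root F is the submediant; minor seventh chord there is vi43.
F-Ab-Bb-Db: root Bb is the supertonic; minor seventh chord there is ii43.
Bb-Db-Eb-G has root Eb, degree 5 in Ab major, so V43.
Ab-C-Eb: major triad on Ab = scale degree 1 → I.

vi43 - ii43 - V43 - I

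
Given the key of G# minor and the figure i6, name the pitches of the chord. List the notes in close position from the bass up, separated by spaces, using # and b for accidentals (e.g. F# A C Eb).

B D# G#

The numeral's case and figure indicate a minor triad. In G# minor its root, scale degree 1, is G#.
Stacking thirds from G# gives G#-B-D#.
With the 6 figure the chord is in first inversion; from the bass B upward in close position it reads B-D#-G#.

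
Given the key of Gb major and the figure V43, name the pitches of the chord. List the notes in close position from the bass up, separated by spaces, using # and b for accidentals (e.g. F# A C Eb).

Ab Cb Db F

The numeral's case and figure indicate a dominant seventh chord. In Gb major its root, scale degree 5, is Db.
Stacking thirds from Db gives Db-F-Ab-Cb.
The figured bass 43 indicates second inversion, placing the fifth (Ab) in the bass: Ab-Cb-Db-F.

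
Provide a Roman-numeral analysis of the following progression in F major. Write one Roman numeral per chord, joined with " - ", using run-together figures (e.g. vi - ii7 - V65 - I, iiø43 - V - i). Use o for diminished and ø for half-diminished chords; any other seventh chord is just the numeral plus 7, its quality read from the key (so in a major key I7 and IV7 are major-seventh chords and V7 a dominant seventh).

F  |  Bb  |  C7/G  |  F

F: root F is the tonic; major triad there is I.
Bb: major triad on Bb = scale degree 4 → IV.
C7/G: root C is the dominant; dominant seventh chord there is V43.
F: root F is the tonic; major triad there is I.

I - IV - V43 - I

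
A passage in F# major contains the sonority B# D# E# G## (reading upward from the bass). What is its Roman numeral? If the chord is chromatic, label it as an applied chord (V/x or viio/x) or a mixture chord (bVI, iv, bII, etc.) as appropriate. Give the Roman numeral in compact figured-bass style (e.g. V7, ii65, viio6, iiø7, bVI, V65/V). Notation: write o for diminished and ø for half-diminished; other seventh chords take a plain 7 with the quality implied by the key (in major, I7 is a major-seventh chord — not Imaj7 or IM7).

V43/iii

The pitches E#-G##-B#-D# form a dominant seventh chord rooted on E#.
E# is not a diatonic chord root with this quality in F# major, but it lies a perfect fifth above A# (iii), so the chord functions as an applied dominant of iii.
With B# in the bass the chord is in second inversion, so the figured bass is 43.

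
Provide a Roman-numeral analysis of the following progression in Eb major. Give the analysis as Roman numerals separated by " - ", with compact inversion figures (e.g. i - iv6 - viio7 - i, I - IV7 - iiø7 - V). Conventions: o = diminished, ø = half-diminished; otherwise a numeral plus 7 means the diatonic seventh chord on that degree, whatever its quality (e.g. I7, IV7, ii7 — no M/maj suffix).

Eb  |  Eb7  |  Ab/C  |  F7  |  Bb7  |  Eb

Eb has root Eb, degree 1 in Eb major, so I.
Eb7: a dominant seventh chord on Eb, the applied dominant of IV → V7/IV.
Ab/C: major triad on Ab = scale degree 4 → IV6.
F7: a dominant seventh chord on F, the applied dominant of V → V7/V.
Bb7 has root Bb, degree 5 in Eb major, so V7.
Eb: root Eb is the tonic; major triad there is I.

I - V7/IV - IV6 - V7/V - V7 - I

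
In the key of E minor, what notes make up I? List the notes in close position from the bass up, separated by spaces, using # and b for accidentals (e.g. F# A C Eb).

E G# B

I is the major tonic (Picardy third), borrowed from the parallel major. In E minor that root is E.
So the chord is E-G#-B, a major triad.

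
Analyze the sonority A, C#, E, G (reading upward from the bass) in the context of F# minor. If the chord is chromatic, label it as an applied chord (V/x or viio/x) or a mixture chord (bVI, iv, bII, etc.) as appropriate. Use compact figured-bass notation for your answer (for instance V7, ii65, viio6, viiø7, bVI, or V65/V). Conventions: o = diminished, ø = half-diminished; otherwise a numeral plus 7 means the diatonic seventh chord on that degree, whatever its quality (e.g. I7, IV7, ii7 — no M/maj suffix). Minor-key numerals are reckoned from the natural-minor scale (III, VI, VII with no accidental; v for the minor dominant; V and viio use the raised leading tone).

Stacked in thirds the chord is A-C#-E-G: a dominant seventh chord on A.
A is not a diatonic chord root with this quality in F# minor, but it lies a perfect fifth above D (VI), so the chord functions as an applied dominant of VI.

V7/VI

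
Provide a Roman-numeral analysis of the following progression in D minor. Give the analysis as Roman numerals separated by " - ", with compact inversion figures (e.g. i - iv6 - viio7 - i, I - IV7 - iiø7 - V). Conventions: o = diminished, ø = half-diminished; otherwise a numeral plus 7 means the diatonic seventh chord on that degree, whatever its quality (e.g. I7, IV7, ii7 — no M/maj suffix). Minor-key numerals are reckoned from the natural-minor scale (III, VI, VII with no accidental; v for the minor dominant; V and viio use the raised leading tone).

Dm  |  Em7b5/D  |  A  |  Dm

i - iiø42 - V - i

Dm has root D, degree 1 in D minor, so i.
Em7b5/D: root E is the supertonic; half-diminished seventh chord there is iiø42.
A has root A, degree 5 in D minor, so V.
Dm: minor triad on D = scale degree 1 → i.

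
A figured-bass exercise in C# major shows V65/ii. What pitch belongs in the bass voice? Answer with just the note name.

The applied chord V65/ii is rooted on A#: A#-C##-E#-G#.
The figure 65 means first inversion — the third is in the bass.

C##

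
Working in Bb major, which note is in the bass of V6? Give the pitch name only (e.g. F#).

A

V in Bb major has root F; the chord is F-A-C.
The figure 6 means first inversion — the third is in the bass.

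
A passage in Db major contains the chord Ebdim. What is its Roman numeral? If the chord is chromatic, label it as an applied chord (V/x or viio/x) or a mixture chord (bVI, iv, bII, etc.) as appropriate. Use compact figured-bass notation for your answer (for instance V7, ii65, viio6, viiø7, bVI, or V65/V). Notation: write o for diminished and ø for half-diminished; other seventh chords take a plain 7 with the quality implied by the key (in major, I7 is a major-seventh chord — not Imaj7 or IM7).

iio

Stacked in thirds the chord is Eb-Gb-Bbb: a diminished triad on Eb.
Eb is the second degree of Db major. This is the diminished supertonic triad, borrowed from the parallel minor.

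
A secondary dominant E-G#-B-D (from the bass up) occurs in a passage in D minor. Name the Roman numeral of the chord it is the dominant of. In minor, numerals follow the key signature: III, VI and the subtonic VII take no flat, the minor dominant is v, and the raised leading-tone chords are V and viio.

The chord is a dominant seventh chord on E.
A dominant resolves down a perfect fifth: E → A. In D minor, A is scale degree 5, i.e. V.

V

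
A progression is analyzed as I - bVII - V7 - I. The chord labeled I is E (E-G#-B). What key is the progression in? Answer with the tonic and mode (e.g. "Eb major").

E major

I is given as E-G#-B — a major triad with root E.
If E is scale degree 1 and the mode makes that degree carry a major triad, the tonic is E and the mode is major.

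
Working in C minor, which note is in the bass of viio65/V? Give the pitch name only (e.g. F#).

A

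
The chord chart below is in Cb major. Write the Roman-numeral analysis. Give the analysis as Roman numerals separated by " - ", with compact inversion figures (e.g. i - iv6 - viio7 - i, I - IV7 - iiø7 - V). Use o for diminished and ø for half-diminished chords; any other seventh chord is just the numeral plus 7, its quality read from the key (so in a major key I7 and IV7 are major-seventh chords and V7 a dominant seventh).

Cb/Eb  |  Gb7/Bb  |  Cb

Cb/Eb: root Cb is the tonic; major triad there is I6.
Gb7/Bb has root Gb, degree 5 in Cb major, so V65.
Cb has root Cb, degree 1 in Cb major, so I.

I6 - V65 - I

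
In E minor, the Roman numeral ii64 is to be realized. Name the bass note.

ii in E minor has root F#; the chord is F#-A-C#.
The figure 64 means second inversion — the fifth is in the bass.

C#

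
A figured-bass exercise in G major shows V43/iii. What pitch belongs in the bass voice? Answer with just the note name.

C#

The applied chord V43/iii is rooted on F#: F#-A#-C#-E.
The figure 43 means second inversion — the fifth is in the bass.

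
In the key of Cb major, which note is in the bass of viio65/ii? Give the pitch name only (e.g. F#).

Eb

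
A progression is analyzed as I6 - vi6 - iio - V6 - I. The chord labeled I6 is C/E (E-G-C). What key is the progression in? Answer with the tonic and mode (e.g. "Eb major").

C major

The chord C/E is a major triad rooted on C; its label is I6.
If C is scale degree 1 and the mode makes that degree carry a major triad, the tonic is C and the mode is major.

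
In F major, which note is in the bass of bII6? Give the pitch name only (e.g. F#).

Bb

bII in F major has root Gb; the chord is Gb-Bb-Db.
The figure 6 means first inversion — the third is in the bass.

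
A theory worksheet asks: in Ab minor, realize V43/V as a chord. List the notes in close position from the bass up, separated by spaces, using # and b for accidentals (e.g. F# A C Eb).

V43/V is a secondary dominant — the dominant seventh of V. V in Ab minor is Eb, so the applied chord's root is Bb, a perfect fifth above.
Building a dominant seventh chord on Bb gives Bb-D-F-Ab.
The figured bass 43 indicates second inversion, placing the fifth (F) in the bass: F-Ab-Bb-D.

F Ab Bb D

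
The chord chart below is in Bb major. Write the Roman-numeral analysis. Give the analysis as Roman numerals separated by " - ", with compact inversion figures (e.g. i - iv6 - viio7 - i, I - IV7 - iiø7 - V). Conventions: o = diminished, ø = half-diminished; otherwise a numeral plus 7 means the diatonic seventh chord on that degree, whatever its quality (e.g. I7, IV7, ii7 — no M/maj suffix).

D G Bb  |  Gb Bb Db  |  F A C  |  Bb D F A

vi64 - bVI - V - I7

D-G-Bb: minor triad on G = scale degree 6 → vi64.
Gb-Bb-Db is non-diatonic — bVI, a mixture chord from Bb minor.
F-A-C has root F, degree 5 in Bb major, so V.
Bb-D-F-A: root Bb is the tonic; major seventh chord there is I7.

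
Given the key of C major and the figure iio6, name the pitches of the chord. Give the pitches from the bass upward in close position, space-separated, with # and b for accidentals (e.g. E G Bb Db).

iio6 is the diminished supertonic triad, borrowed from the parallel minor. In C major that root is D.
So the chord is D-F-Ab.
With the 6 figure the chord is in first inversion; from the bass F upward in close position it reads F-Ab-D.

F Ab D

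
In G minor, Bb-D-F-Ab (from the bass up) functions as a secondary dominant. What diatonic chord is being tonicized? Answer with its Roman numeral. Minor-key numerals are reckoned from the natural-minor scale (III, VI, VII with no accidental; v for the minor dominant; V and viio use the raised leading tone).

VI

The chord is a dominant seventh chord on Bb.
A dominant resolves down a perfect fifth: Bb → Eb. In G minor, Eb is scale degree 6, i.e. VI.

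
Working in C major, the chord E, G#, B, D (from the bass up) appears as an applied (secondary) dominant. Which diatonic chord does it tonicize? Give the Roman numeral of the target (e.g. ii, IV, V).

vi

The chord is a dominant seventh chord on E.
A dominant resolves down a perfect fifth: E → A. In C major, A is scale degree 6, i.e. vi.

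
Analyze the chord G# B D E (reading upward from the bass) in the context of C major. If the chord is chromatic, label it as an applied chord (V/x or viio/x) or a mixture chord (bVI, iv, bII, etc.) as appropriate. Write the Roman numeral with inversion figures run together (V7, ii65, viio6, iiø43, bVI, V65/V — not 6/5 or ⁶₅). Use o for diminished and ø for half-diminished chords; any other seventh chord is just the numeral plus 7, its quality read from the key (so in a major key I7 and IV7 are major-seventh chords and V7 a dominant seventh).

V65/vi

Stacked in thirds the chord is E-G#-B-D: a dominant seventh chord on E.
E is not a diatonic chord root with this quality in C major, but it lies a perfect fifth above A (vi), so the chord functions as an applied dominant of vi.
With G# in the bass the chord is in first inversion, so the figured bass is 65.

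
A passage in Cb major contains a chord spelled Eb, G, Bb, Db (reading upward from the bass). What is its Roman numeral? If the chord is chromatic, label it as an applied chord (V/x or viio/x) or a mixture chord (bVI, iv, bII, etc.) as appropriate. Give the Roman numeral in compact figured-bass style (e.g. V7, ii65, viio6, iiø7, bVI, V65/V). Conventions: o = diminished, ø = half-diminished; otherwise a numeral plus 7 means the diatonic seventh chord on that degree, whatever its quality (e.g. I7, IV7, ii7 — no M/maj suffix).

The pitches Eb-G-Bb-Db form a dominant seventh chord rooted on Eb.
Eb is not a diatonic chord root with this quality in Cb major, but it lies a perfect fifth above Ab (vi), so the chord functions as an applied dominant of vi.

V7/vi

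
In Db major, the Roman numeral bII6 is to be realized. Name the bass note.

bII in Db major has root Ebb; the chord is Ebb-Gb-Bbb.
The figure 6 means first inversion — the third is in the bass.

Gb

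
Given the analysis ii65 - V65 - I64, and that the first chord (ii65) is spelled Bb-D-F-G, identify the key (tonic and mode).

F major

The chord Gm7/Bb is a minor seventh chord rooted on G; its label is ii65.
If G is scale degree 2 and the mode makes that degree carry a minor seventh chord, the tonic is F and the mode is major.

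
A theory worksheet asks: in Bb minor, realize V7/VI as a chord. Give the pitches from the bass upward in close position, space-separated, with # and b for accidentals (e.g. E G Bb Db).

Db F Ab Cb

The slash means an applied dominant: we want the dominant of VI. In Bb minor, VI is Gb major, and its dominant is built on Db.
Building a dominant seventh chord on Db gives Db-F-Ab-Cb.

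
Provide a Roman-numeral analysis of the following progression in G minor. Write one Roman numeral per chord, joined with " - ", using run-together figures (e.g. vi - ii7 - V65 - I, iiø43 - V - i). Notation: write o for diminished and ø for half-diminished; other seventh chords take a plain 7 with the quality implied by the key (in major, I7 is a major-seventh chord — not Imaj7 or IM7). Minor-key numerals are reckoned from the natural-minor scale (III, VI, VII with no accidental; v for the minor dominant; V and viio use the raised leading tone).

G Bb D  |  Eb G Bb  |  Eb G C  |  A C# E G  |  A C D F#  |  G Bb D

G-Bb-D: minor triad on G = scale degree 1 → i.
Eb-G-Bb: major triad on Eb = scale degree 6 → VI.
Eb-G-C: root C is the subdominant; minor triad there is iv6.
A-C#-E-G is the secondary dominant of V (dominant seventh chord on A): V7/V.
A-C-D-F#: dominant seventh chord on D = scale degree 5 → V43.
G-Bb-D: root G is the tonic; minor triad there is i.

i - VI - iv6 - V7/V - V43 - i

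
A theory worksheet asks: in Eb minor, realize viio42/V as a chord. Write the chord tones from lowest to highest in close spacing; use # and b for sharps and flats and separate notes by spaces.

Gb A C Eb

viio42/V is a secondary leading-tone chord. The target V is Bb in Eb minor; the applied chord is rooted a semitone below, on A.
Building a fully diminished seventh chord on A gives A-C-Eb-Gb.
With the 42 figure the chord is in third inversion; from the bass Gb upward in close position it reads Gb-A-C-Eb.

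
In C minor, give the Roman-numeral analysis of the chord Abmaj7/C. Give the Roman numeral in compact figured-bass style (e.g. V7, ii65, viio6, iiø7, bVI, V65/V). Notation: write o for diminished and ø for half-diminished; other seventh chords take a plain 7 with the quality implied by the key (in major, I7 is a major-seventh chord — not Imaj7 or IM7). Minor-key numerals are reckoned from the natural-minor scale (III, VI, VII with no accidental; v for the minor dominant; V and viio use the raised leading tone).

VI65

The pitches Ab-C-Eb-G form a major seventh chord rooted on Ab.
Ab is scale degree 6 in C minor, and a major seventh chord on that degree is written VI7.
With C in the bass the chord is in first inversion, so the figured bass is 65.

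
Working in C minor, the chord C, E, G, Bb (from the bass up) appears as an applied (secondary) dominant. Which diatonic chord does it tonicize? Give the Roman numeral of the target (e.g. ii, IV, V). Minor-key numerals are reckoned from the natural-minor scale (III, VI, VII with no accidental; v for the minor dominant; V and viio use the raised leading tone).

iv

The chord is a dominant seventh chord on C.
A dominant resolves down a perfect fifth: C → F. In C minor, F is scale degree 4, i.e. iv.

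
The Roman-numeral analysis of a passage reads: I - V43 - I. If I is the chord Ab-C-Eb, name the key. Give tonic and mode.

Ab major

The chord Ab is a major triad rooted on Ab; its label is I.
If Ab is scale degree 1 and the mode makes that degree carry a major triad, the tonic is Ab and the mode is major.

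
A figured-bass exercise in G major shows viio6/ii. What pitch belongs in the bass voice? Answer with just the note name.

The applied chord viio6/ii is rooted on G#: G#-B-D.
The figure 6 means first inversion — the third is in the bass.

B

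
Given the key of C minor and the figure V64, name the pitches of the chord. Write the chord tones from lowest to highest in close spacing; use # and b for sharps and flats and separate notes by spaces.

In C minor, the dominant is G. The dominant is major (leading tone raised), so V is a major triad.
Stacking thirds from G gives G-B-D.
The figured bass 64 indicates second inversion, placing the fifth (D) in the bass: D-G-B.

D G B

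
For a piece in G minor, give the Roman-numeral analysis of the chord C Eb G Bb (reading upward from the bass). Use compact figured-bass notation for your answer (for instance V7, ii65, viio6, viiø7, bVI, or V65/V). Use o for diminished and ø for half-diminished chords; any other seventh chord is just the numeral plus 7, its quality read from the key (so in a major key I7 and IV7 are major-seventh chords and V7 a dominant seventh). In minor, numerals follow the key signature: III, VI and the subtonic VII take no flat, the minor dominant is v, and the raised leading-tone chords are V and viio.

iv7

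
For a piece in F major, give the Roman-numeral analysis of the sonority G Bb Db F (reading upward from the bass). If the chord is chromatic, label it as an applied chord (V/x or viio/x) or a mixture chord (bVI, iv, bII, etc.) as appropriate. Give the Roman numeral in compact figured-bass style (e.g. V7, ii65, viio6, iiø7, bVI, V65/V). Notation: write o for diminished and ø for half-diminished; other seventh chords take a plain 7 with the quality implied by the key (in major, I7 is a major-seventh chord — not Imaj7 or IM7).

iiø7

The pitches G-Bb-Db-F form a half-diminished seventh chord rooted on G.
G is the second degree of F major. This is the half-diminished supertonic seventh, borrowed from the parallel minor.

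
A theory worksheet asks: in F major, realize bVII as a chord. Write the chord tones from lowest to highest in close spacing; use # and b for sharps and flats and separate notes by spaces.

Eb G Bb

bVII is a major triad on the lowered seventh degree (the subtonic), borrowed from the parallel minor. In F major that root is Eb.
So the chord is Eb-G-Bb.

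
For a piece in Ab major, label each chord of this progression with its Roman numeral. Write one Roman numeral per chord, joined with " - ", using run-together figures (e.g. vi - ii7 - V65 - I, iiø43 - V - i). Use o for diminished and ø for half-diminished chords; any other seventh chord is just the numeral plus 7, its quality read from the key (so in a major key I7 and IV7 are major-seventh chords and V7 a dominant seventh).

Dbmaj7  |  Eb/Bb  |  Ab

IV7 - V64 - I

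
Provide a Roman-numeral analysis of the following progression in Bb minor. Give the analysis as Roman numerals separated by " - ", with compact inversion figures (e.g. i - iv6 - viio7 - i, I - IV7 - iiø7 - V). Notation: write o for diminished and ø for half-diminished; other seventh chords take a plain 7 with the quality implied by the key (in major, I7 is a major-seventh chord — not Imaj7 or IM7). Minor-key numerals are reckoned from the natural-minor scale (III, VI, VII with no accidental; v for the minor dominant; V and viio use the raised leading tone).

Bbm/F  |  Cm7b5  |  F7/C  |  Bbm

i64 - iiø7 - V43 - i

Bbm/F: root Bb is the tonic; minor triad there is i64.
Cm7b5 has root C, degree 2 in Bb minor, so iiø7.
F7/C: root F is the dominant; dominant seventh chord there is V43.
Bbm has root Bb, degree 1 in Bb minor, so i.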